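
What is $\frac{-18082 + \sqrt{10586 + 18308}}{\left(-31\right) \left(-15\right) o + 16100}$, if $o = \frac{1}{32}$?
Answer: $- \frac{578624}{515665} + \frac{32 \sqrt{28894}}{515665} \approx -1.1115$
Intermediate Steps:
$o = \frac{1}{32} \approx 0.03125$
$\frac{-18082 + \sqrt{10586 + 18308}}{\left(-31\right) \left(-15\right) o + 16100} = \frac{-18082 + \sqrt{10586 + 18308}}{\left(-31\right) \left(-15\right) \frac{1}{32} + 16100} = \frac{-18082 + \sqrt{28894}}{465 \cdot \frac{1}{32} + 16100} = \frac{-18082 + \sqrt{28894}}{\frac{465}{32} + 16100} = \frac{-18082 + \sqrt{28894}}{\frac{515665}{32}} = \left(-18082 + \sqrt{28894}\right) \frac{32}{515665} = - \frac{578624}{515665} + \frac{32 \sqrt{28894}}{515665}$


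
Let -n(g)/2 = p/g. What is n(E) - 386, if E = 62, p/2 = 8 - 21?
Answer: -11940/31 ≈ -385.16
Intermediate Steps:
p = -26 (p = 2*(8 - 21) = 2*(-13) = -26)
n(g) = 52/g (n(g) = -(-52)/g = 52/g)
n(E) - 386 = 52/62 - 386 = 52*(1/62) - 386 = 26/31 - 386 = -11940/31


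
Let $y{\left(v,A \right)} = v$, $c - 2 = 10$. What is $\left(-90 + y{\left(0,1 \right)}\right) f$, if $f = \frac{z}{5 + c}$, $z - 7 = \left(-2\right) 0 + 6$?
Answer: $- \frac{1170}{17} \approx -68.823$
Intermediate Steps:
$c = 12$ ($c = 2 + 10 = 12$)
$z = 13$ ($z = 7 + \left(\left(-2\right) 0 + 6\right) = 7 + \left(0 + 6\right) = 7 + 6 = 13$)
$f = \frac{13}{17}$ ($f = \frac{1}{5 + 12} \cdot 13 = \frac{1}{17} \cdot 13 = \frac{13}{17} \approx 0.76471$)
$\left(-90 + y{\left(0,1 \right)}\right) f = \left(-90 + 0\right) \frac{13}{17} = \left(-90\right) \frac{13}{17} = - \frac{1170}{17}$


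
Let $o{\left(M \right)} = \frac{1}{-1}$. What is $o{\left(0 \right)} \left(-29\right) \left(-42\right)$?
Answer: $-1218$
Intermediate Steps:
$o{\left(M \right)} = -1$
$o{\left(0 \right)} \left(-29\right) \left(-42\right) = \left(-1\right) \left(-29\right) \left(-42\right) = 29 \left(-42\right) = -1218$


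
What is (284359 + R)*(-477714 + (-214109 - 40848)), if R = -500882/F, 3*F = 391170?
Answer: -13582646657540444/65195 ≈ -2.0834e+11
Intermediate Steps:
F = 130390 (F = (⅓)*391170 = 130390)
R = -250441/65195 (R = -500882/130390 = -500882*1/130390 = -250441/65195 ≈ -3.8414)
(284359 + R)*(-477714 + (-214109 - 40848)) = (284359 - 250441/65195)*(-477714 + (-214109 - 40848)) = 18538534564*(-477714 - 254957)/65195 = (18538534564/65195)*(-732671) = -13582646657540444/65195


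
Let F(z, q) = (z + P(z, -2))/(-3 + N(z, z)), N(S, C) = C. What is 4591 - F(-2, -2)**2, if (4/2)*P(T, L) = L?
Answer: 114766/25 ≈ 4590.6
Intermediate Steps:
P(T, L) = L/2
F(z, q) = (-1 + z)/(-3 + z) (F(z, q) = (z + (1/2)*(-2))/(-3 + z) = (z - 1)/(-3 + z) = (-1 + z)/(-3 + z))
4591 - F(-2, -2)**2 = 4591 - ((-1 - 2)/(-3 - 2))**2 = 4591 - (-3/(-5))**2 = 4591 - (-1/5*(-3))**2 = 4591 - (3/5)**2 = 4591 - 1*9/25 = 4591 - 9/25 = 114766/25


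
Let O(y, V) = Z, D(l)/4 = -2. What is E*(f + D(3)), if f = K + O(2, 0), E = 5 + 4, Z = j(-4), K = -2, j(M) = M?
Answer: -126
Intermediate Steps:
D(l) = -8 (D(l) = 4*(-2) = -8)
Z = -4
O(y, V) = -4
E = 9
f = -6 (f = -2 - 4 = -6)
E*(f + D(3)) = 9*(-6 - 8) = 9*(-14) = -126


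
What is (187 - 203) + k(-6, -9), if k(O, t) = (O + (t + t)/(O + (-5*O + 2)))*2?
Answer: -382/13 ≈ -29.385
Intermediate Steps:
k(O, t) = 2*O + 4*t/(2 - 4*O) (k(O, t) = (O + (2*t)/(O + (2 - 5*O)))*2 = (O + (2*t)/(2 - 4*O))*2 = (O + 2*t/(2 - 4*O))*2 = 2*O + 4*t/(2 - 4*O))
(187 - 203) + k(-6, -9) = (187 - 203) + 2*(-1*(-6) - 1*(-9) + 2*(-6)**2)/(-1 + 2*(-6)) = -16 + 2*(6 + 9 + 2*36)/(-1 - 12) = -16 + 2*(6 + 9 + 72)/(-13) = -16 + 2*(-1/13)*87 = -16 - 174/13 = -382/13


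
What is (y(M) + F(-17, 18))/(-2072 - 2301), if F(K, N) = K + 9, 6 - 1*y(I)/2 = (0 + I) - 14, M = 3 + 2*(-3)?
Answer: -38/4373 ≈ -0.0086897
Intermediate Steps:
M = -3 (M = 3 - 6 = -3)
y(I) = 40 - 2*I (y(I) = 12 - 2*((0 + I) - 14) = 12 - 2*(I - 14) = 12 - 2*(-14 + I) = 12 + (28 - 2*I) = 40 - 2*I)
F(K, N) = 9 + K
(y(M) + F(-17, 18))/(-2072 - 2301) = ((40 - 2*(-3)) + (9 - 17))/(-2072 - 2301) = ((40 + 6) - 8)/(-4373) = (46 - 8)*(-1/4373) = 38*(-1/4373) = -38/4373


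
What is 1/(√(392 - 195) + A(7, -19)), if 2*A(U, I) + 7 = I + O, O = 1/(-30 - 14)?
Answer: 100760/214543 + 7744*√197/214543 ≈ 0.97627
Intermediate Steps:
O = -1/44 (O = 1/(-44) = -1/44 ≈ -0.022727)
A(U, I) = -309/88 + I/2 (A(U, I) = -7/2 + (I - 1/44)/2 = -7/2 + (-1/44 + I)/2 = -7/2 + (-1/88 + I/2) = -309/88 + I/2)
1/(√(392 - 195) + A(7, -19)) = 1/(√(392 - 195) + (-309/88 + (½)*(-19))) = 1/(√197 + (-309/88 - 19/2)) = 1/(√197 - 1145/88) = 1/(-1145/88 + √197)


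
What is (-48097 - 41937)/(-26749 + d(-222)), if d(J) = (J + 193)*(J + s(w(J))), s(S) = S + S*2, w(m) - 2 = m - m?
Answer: 90034/20485 ≈ 4.3951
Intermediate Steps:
w(m) = 2 (w(m) = 2 + (m - m) = 2 + 0 = 2)
s(S) = 3*S (s(S) = S + 2*S = 3*S)
d(J) = (6 + J)*(193 + J) (d(J) = (J + 193)*(J + 3*2) = (193 + J)*(J + 6) = (193 + J)*(6 + J) = (6 + J)*(193 + J))
(-48097 - 41937)/(-26749 + d(-222)) = (-48097 - 41937)/(-26749 + (1158 + (-222)² + 199*(-222))) = -90034/(-26749 + (1158 + 49284 - 44178)) = -90034/(-26749 + 6264) = -90034/(-20485) = -90034*(-1/20485) = 90034/20485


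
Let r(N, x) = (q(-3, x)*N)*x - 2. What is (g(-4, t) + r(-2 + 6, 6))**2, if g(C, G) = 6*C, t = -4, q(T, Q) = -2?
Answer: 5476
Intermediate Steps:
r(N, x) = -2 - 2*N*x (r(N, x) = (-2*N)*x - 2 = -2*N*x - 2 = -2 - 2*N*x)
(g(-4, t) + r(-2 + 6, 6))**2 = (6*(-4) + (-2 - 2*(-2 + 6)*6))**2 = (-24 + (-2 - 2*4*6))**2 = (-24 + (-2 - 48))**2 = (-24 - 50)**2 = (-74)**2 = 5476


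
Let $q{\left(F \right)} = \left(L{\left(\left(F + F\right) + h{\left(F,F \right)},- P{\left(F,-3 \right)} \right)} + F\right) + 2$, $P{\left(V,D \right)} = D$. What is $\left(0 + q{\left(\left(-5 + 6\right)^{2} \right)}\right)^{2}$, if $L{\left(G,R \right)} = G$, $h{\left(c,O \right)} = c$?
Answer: $36$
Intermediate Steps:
$q{\left(F \right)} = 2 + 4 F$ ($q{\left(F \right)} = \left(\left(\left(F + F\right) + F\right) + F\right) + 2 = \left(\left(2 F + F\right) + F\right) + 2 = \left(3 F + F\right) + 2 = 4 F + 2 = 2 + 4 F$)
$\left(0 + q{\left(\left(-5 + 6\right)^{2} \right)}\right)^{2} = \left(0 + \left(2 + 4 \left(-5 + 6\right)^{2}\right)\right)^{2} = \left(0 + \left(2 + 4 \cdot 1^{2}\right)\right)^{2} = \left(0 + \left(2 + 4 \cdot 1\right)\right)^{2} = \left(0 + \left(2 + 4\right)\right)^{2} = \left(0 + 6\right)^{2} = 6^{2} = 36$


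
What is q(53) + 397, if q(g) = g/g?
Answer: 398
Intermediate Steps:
q(g) = 1
q(53) + 397 = 1 + 397 = 398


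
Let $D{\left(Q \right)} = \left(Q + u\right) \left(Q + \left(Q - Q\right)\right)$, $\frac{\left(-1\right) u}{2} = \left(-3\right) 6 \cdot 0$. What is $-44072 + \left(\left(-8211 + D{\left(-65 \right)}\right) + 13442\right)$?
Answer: $-34616$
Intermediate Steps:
$u = 0$ ($u = - 2 \left(-3\right) 6 \cdot 0 = - 2 \left(\left(-18\right) 0\right) = \left(-2\right) 0 = 0$)
$D{\left(Q \right)} = Q^{2}$ ($D{\left(Q \right)} = \left(Q + 0\right) \left(Q + \left(Q - Q\right)\right) = Q \left(Q + 0\right) = Q Q = Q^{2}$)
$-44072 + \left(\left(-8211 + D{\left(-65 \right)}\right) + 13442\right) = -44072 + \left(\left(-8211 + \left(-65\right)^{2}\right) + 13442\right) = -44072 + \left(\left(-8211 + 4225\right) + 13442\right) = -44072 + \left(-3986 + 13442\right) = -44072 + 9456 = -34616$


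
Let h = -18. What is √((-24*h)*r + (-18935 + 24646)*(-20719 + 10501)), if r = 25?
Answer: I*√58344198 ≈ 7638.3*I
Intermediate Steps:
√((-24*h)*r + (-18935 + 24646)*(-20719 + 10501)) = √(-24*(-18)*25 + (-18935 + 24646)*(-20719 + 10501)) = √(432*25 + 5711*(-10218)) = √(10800 - 58354998) = √(-58344198) = I*√58344198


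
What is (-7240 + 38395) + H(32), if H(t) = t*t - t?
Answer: 32147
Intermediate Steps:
H(t) = t² - t
(-7240 + 38395) + H(32) = (-7240 + 38395) + 32*(-1 + 32) = 31155 + 32*31 = 31155 + 992 = 32147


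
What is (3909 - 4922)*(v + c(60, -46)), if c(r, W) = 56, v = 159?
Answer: -217795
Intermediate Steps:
(3909 - 4922)*(v + c(60, -46)) = (3909 - 4922)*(159 + 56) = -1013*215 = -217795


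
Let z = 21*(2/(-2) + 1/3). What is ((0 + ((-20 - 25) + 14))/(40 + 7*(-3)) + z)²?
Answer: 88209/361 ≈ 244.35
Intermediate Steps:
z = -14 (z = 21*(2*(-½) + 1*(⅓)) = 21*(-1 + ⅓) = 21*(-⅔) = -14)
((0 + ((-20 - 25) + 14))/(40 + 7*(-3)) + z)² = ((0 + ((-20 - 25) + 14))/(40 + 7*(-3)) - 14)² = ((0 + (-45 + 14))/(40 - 21) - 14)² = ((0 - 31)/19 - 14)² = (-31*1/19 - 14)² = (-31/19 - 14)² = (-297/19)² = 88209/361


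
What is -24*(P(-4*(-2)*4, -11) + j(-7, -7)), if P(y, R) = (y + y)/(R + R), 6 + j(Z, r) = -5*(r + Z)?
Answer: -16128/11 ≈ -1466.2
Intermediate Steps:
j(Z, r) = -6 - 5*Z - 5*r (j(Z, r) = -6 - 5*(r + Z) = -6 - 5*(Z + r) = -6 + (-5*Z - 5*r) = -6 - 5*Z - 5*r)
P(y, R) = y/R (P(y, R) = (2*y)/((2*R)) = (2*y)*(1/(2*R)) = y/R)
-24*(P(-4*(-2)*4, -11) + j(-7, -7)) = -24*((-4*(-2)*4)/(-11) + (-6 - 5*(-7) - 5*(-7))) = -24*((8*4)*(-1/11) + (-6 + 35 + 35)) = -24*(32*(-1/11) + 64) = -24*(-32/11 + 64) = -24*672/11 = -16128/11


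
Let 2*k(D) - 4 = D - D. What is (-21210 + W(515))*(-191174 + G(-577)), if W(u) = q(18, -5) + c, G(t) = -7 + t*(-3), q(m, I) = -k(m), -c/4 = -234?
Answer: 3841288200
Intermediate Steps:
k(D) = 2 (k(D) = 2 + (D - D)/2 = 2 + (1/2)*0 = 2 + 0 = 2)
c = 936 (c = -4*(-234) = 936)
q(m, I) = -2 (q(m, I) = -1*2 = -2)
G(t) = -7 - 3*t
W(u) = 934 (W(u) = -2 + 936 = 934)
(-21210 + W(515))*(-191174 + G(-577)) = (-21210 + 934)*(-191174 + (-7 - 3*(-577))) = -20276*(-191174 + (-7 + 1731)) = -20276*(-191174 + 1724) = -20276*(-189450) = 3841288200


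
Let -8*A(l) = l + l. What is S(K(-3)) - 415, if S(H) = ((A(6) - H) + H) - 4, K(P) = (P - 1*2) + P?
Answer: -841/2 ≈ -420.50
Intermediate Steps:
K(P) = -2 + 2*P (K(P) = (P - 2) + P = (-2 + P) + P = -2 + 2*P)
A(l) = -l/4 (A(l) = -(l + l)/8 = -l/4)
S(H) = -11/2 (S(H) = ((-¼*6 - H) + H) - 4 = ((-3/2 - H) + H) - 4 = -3/2 - 4 = -11/2)
S(K(-3)) - 415 = -11/2 - 415 = -841/2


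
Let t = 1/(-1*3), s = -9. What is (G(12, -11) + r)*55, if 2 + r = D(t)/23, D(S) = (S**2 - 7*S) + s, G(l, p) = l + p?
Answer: -14630/207 ≈ -70.676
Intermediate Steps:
t = -1/3 (t = 1/(-3) = -1/3 ≈ -0.33333)
D(S) = -9 + S**2 - 7*S (D(S) = (S**2 - 7*S) - 9 = -9 + S**2 - 7*S)
r = -473/207 (r = -2 + (-9 + (-1/3)**2 - 7*(-1/3))/23 = -2 + (-9 + 1/9 + 7/3)*(1/23) = -2 - 59/9*1/23 = -2 - 59/207 = -473/207 ≈ -2.2850)
(G(12, -11) + r)*55 = ((12 - 11) - 473/207)*55 = (1 - 473/207)*55 = -266/207*55 = -14630/207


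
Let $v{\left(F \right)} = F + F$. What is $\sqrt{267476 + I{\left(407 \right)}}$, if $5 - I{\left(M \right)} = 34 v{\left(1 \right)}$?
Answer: $\sqrt{267413} \approx 517.12$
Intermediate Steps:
$v{\left(F \right)} = 2 F$
$I{\left(M \right)} = -63$ ($I{\left(M \right)} = 5 - 34 \cdot 2 \cdot 1 = 5 - 34 \cdot 2 = 5 - 68 = -63$)
$\sqrt{267476 + I{\left(407 \right)}} = \sqrt{267476 - 63} = \sqrt{267413}$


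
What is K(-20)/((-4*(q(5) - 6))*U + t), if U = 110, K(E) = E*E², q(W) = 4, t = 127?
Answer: -8000/1007 ≈ -7.9444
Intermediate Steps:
K(E) = E³
K(-20)/((-4*(q(5) - 6))*U + t) = (-20)³/(-4*(4 - 6)*110 + 127) = -8000/(-4*(-2)*110 + 127) = -8000/(8*110 + 127) = -8000/(880 + 127) = -8000/1007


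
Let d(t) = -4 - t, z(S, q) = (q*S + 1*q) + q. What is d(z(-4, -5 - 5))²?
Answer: 576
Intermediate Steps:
z(S, q) = 2*q + S*q (z(S, q) = (S*q + q) + q = (q + S*q) + q = 2*q + S*q)
d(z(-4, -5 - 5))² = (-4 - (-5 - 5)*(2 - 4))² = (-4 - (-10)*(-2))² = (-4 - 1*20)² = (-4 - 20)² = (-24)² = 576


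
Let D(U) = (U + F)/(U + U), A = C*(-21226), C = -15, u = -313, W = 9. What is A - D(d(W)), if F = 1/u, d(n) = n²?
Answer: 8072128994/25353 ≈ 3.1839e+5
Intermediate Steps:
A = 318390 (A = -15*(-21226) = 318390)
F = -1/313 (F = 1/(-313) = -1/313 ≈ -0.0031949)
D(U) = (-1/313 + U)/(2*U) (D(U) = (U - 1/313)/(U + U) = (-1/313 + U)/((2*U)) = (-1/313 + U)*(1/(2*U)) = (-1/313 + U)/(2*U))
A - D(d(W)) = 318390 - (-1 + 313*9²)/(626*(9²)) = 318390 - (-1 + 313*81)/(626*81) = 318390 - (-1 + 25353)/(626*81) = 318390 - 25352/(626*81) = 318390 - 1*12676/25353 = 318390 - 12676/25353 = 8072128994/25353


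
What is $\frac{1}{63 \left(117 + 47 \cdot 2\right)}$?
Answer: $\frac{1}{13293} \approx 7.5228 \cdot 10^{-5}$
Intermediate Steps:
$\frac{1}{63 \left(117 + 47 \cdot 2\right)} = \frac{1}{63 \left(117 + 94\right)} = \frac{1}{63 \cdot 211} = \frac{1}{13293}$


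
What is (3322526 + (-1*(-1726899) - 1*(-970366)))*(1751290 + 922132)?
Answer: 16093441694802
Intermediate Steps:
(3322526 + (-1*(-1726899) - 1*(-970366)))*(1751290 + 922132) = (3322526 + (1726899 + 970366))*2673422 = (3322526 + 2697265)*2673422 = 6019791*2673422 = 16093441694802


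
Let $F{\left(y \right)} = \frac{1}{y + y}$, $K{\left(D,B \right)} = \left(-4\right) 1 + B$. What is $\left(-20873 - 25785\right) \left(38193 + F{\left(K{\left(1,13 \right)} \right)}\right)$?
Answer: $- \frac{16038104275}{9} \approx -1.782 \cdot 10^{9}$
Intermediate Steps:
$K{\left(D,B \right)} = -4 + B$
$F{\left(y \right)} = \frac{1}{2 y}$
$\left(-20873 - 25785\right) \left(38193 + F{\left(K{\left(1,13 \right)} \right)}\right) = \left(-20873 - 25785\right) \left(38193 + \frac{1}{2 \left(-4 + 13\right)}\right) = - 46658 \left(38193 + \frac{1}{2 \cdot 9}\right) = - 46658 \left(38193 + \frac{1}{2} \cdot \frac{1}{9}\right) = - 46658 \left(38193 + \frac{1}{18}\right) = \left(-46658\right) \frac{687475}{18} = - \frac{16038104275}{9}$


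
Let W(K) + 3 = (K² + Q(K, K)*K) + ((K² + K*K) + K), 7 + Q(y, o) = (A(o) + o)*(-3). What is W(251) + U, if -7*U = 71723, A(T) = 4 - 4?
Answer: -82286/7 ≈ -11755.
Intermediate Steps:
A(T) = 0
Q(y, o) = -7 - 3*o (Q(y, o) = -7 + (0 + o)*(-3) = -7 + o*(-3) = -7 - 3*o)
U = -71723/7 (U = -⅐*71723 = -71723/7 ≈ -10246.)
W(K) = -3 + K + 3*K² + K*(-7 - 3*K) (W(K) = -3 + ((K² + (-7 - 3*K)*K) + ((K² + K*K) + K)) = -3 + ((K² + K*(-7 - 3*K)) + ((K² + K²) + K)) = -3 + ((K² + K*(-7 - 3*K)) + (2*K² + K)) = -3 + ((K² + K*(-7 - 3*K)) + (K + 2*K²)) = -3 + (K + 3*K² + K*(-7 - 3*K)) = -3 + K + 3*K² + K*(-7 - 3*K))
W(251) + U = (-3 - 6*251) - 71723/7 = (-3 - 1506) - 71723/7 = -1509 - 71723/7 = -82286/7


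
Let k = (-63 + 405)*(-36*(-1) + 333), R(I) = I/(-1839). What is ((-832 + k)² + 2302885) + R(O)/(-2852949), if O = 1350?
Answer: 9163394770599063089/582952579 ≈ 1.5719e+10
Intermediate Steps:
R(I) = -I/1839 (R(I) = I*(-1/1839) = -I/1839)
k = 126198 (k = 342*(36 + 333) = 342*369 = 126198)
((-832 + k)² + 2302885) + R(O)/(-2852949) = ((-832 + 126198)² + 2302885) - 1/1839*1350/(-2852949) = (125366² + 2302885) - 450/613*(-1/2852949) = (15716633956 + 2302885) + 150/582952579 = 15718936841 + 150/582952579 = 9163394770599063089/582952579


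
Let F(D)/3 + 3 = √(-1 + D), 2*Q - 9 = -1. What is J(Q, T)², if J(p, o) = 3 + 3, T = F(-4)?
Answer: 36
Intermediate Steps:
Q = 4 (Q = 9/2 + (½)*(-1) = 9/2 - ½ = 4)
F(D) = -9 + 3*√(-1 + D)
T = -9 + 3*I*√5 (T = -9 + 3*√(-1 - 4) = -9 + 3*√(-5) = -9 + 3*(I*√5) = -9 + 3*I*√5 ≈ -9.0 + 6.7082*I)
J(p, o) = 6
J(Q, T)² = 6² = 36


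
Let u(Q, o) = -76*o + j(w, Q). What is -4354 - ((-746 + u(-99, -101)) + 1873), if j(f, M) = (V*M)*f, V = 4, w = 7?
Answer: -10385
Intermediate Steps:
j(f, M) = 4*M*f (j(f, M) = (4*M)*f = 4*M*f)
u(Q, o) = -76*o + 28*Q (u(Q, o) = -76*o + 4*Q*7 = -76*o + 28*Q)
-4354 - ((-746 + u(-99, -101)) + 1873) = -4354 - ((-746 + (-76*(-101) + 28*(-99))) + 1873) = -4354 - ((-746 + (7676 - 2772)) + 1873) = -4354 - ((-746 + 4904) + 1873) = -4354 - (4158 + 1873) = -4354 - 1*6031 = -4354 - 6031 = -10385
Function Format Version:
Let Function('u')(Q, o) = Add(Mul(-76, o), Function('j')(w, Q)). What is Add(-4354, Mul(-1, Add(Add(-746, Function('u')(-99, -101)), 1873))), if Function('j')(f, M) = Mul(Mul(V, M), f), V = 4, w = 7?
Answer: -10385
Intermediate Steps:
Function('j')(f, M) = Mul(4, M, f) (Function('j')(f, M) = Mul(Mul(4, M), f) = Mul(4, M, f))
Function('u')(Q, o) = Add(Mul(-76, o), Mul(28, Q)) (Function('u')(Q, o) = Add(Mul(-76, o), Mul(4, Q, 7)) = Add(Mul(-76, o), Mul(28, Q)))
Add(-4354, Mul(-1, Add(Add(-746, Function('u')(-99, -101)), 1873))) = Add(-4354, Mul(-1, Add(Add(-746, Add(Mul(-76, -101), Mul(28, -99))), 1873))) = Add(-4354, Mul(-1, Add(Add(-746, Add(7676, -2772)), 1873))) = Add(-4354, Mul(-1, Add(Add(-746, 4904), 1873))) = Add(-4354, Mul(-1, Add(4158, 1873))) = Add(-4354, Mul(-1, 6031)) = Add(-4354, -6031) = -10385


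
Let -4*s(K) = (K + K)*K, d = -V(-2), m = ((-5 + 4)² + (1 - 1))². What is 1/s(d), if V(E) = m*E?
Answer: -½ ≈ -0.50000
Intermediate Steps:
m = 1 (m = ((-1)² + 0)² = (1 + 0)² = 1² = 1)
V(E) = E (V(E) = 1*E = E)
d = 2 (d = -1*(-2) = 2)
s(K) = -K²/2 (s(K) = -(K + K)*K/4 = -2*K*K/4 = -K²/2)
1/s(d) = 1/(-½*2²) = 1/(-½*4) = 1/(-2) = -½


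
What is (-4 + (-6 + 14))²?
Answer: 16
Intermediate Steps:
(-4 + (-6 + 14))² = (-4 + 8)² = 4² = 16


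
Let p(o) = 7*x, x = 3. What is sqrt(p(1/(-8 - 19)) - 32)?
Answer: I*sqrt(11) ≈ 3.3166*I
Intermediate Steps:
p(o) = 21 (p(o) = 7*3 = 21)
sqrt(p(1/(-8 - 19)) - 32) = sqrt(21 - 32) = sqrt(-11) = I*sqrt(11)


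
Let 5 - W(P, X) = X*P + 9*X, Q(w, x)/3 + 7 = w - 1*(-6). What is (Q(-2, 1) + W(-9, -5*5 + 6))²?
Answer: 16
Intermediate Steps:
Q(w, x) = -3 + 3*w (Q(w, x) = -21 + 3*(w - 1*(-6)) = -21 + 3*(w + 6) = -21 + 3*(6 + w) = -21 + (18 + 3*w) = -3 + 3*w)
W(P, X) = 5 - 9*X - P*X (W(P, X) = 5 - (X*P + 9*X) = 5 - (P*X + 9*X) = 5 - (9*X + P*X) = 5 + (-9*X - P*X) = 5 - 9*X - P*X)
(Q(-2, 1) + W(-9, -5*5 + 6))² = ((-3 + 3*(-2)) + (5 - 9*(-5*5 + 6) - 1*(-9)*(-5*5 + 6)))² = ((-3 - 6) + (5 - 9*(-25 + 6) - 1*(-9)*(-25 + 6)))² = (-9 + (5 - 9*(-19) - 1*(-9)*(-19)))² = (-9 + (5 + 171 - 171))² = (-9 + 5)² = (-4)² = 16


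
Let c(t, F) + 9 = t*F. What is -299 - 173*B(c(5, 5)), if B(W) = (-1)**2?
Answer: -472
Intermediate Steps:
c(t, F) = -9 + F*t (c(t, F) = -9 + t*F = -9 + F*t)
B(W) = 1
-299 - 173*B(c(5, 5)) = -299 - 173*1 = -299 - 173 = -472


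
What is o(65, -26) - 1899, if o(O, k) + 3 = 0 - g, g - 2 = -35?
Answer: -1869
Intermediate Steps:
g = -33 (g = 2 - 35 = -33)
o(O, k) = 30 (o(O, k) = -3 + (0 - 1*(-33)) = -3 + (0 + 33) = -3 + 33 = 30)
o(65, -26) - 1899 = 30 - 1899 = -1869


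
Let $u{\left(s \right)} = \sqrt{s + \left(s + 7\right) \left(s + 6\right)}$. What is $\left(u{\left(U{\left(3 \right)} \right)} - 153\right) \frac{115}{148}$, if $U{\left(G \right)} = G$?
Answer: $- \frac{17595}{148} + \frac{115 \sqrt{93}}{148} \approx -111.39$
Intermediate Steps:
$u{\left(s \right)} = \sqrt{s + \left(6 + s\right) \left(7 + s\right)}$ ($u{\left(s \right)} = \sqrt{s + \left(7 + s\right) \left(6 + s\right)} = \sqrt{s + \left(6 + s\right) \left(7 + s\right)}$)
$\left(u{\left(U{\left(3 \right)} \right)} - 153\right) \frac{115}{148} = \left(\sqrt{42 + 3^{2} + 14 \cdot 3} - 153\right) \frac{115}{148} = \left(\sqrt{42 + 9 + 42} - 153\right) 115 \cdot \frac{1}{148} = \left(\sqrt{93} - 153\right) \frac{115}{148} = \left(-153 + \sqrt{93}\right) \frac{115}{148} = - \frac{17595}{148} + \frac{115 \sqrt{93}}{148}$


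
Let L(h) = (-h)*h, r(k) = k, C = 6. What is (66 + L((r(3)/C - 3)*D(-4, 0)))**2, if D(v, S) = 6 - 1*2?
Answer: 1156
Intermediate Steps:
D(v, S) = 4 (D(v, S) = 6 - 2 = 4)
L(h) = -h**2
(66 + L((r(3)/C - 3)*D(-4, 0)))**2 = (66 - ((3/6 - 3)*4)**2)**2 = (66 - ((3*(1/6) - 3)*4)**2)**2 = (66 - ((1/2 - 3)*4)**2)**2 = (66 - (-5/2*4)**2)**2 = (66 - 1*(-10)**2)**2 = (66 - 1*100)**2 = (66 - 100)**2 = (-34)**2 = 1156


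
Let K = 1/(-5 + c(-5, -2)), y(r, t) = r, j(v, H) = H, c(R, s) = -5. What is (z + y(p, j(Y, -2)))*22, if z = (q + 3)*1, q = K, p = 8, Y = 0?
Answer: 1199/5 ≈ 239.80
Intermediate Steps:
K = -1/10 (K = 1/(-5 - 5) = 1/(-10) = -1/10 ≈ -0.10000)
q = -1/10 ≈ -0.10000
z = 29/10 (z = (-1/10 + 3)*1 = (29/10)*1 = 29/10 ≈ 2.9000)
(z + y(p, j(Y, -2)))*22 = (29/10 + 8)*22 = (109/10)*22 = 1199/5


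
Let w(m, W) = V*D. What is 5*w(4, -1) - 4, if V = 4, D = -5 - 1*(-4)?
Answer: -24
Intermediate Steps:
D = -1 (D = -5 + 4 = -1)
w(m, W) = -4 (w(m, W) = 4*(-1) = -4)
5*w(4, -1) - 4 = 5*(-4) - 4 = -20 - 4 = -24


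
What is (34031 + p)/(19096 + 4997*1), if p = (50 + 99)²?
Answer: 6248/2677 ≈ 2.3340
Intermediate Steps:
p = 22201 (p = 149² = 22201)
(34031 + p)/(19096 + 4997*1) = (34031 + 22201)/(19096 + 4997*1) = 56232/(19096 + 4997) = 56232/24093 = 56232*(1/24093) = 6248/2677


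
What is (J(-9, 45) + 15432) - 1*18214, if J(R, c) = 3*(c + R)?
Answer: -2674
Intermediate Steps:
J(R, c) = 3*R + 3*c (J(R, c) = 3*(R + c) = 3*R + 3*c)
(J(-9, 45) + 15432) - 1*18214 = ((3*(-9) + 3*45) + 15432) - 1*18214 = ((-27 + 135) + 15432) - 18214 = (108 + 15432) - 18214 = 15540 - 18214 = -2674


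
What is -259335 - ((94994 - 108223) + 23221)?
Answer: -269327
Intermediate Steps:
-259335 - ((94994 - 108223) + 23221) = -259335 - (-13229 + 23221) = -259335 - 1*9992 = -259335 - 9992 = -269327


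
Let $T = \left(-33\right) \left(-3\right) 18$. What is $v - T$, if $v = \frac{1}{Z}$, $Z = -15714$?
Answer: $- \frac{28002349}{15714} \approx -1782.0$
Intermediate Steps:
$T = 1782$ ($T = 99 \cdot 18 = 1782$)
$v = - \frac{1}{15714}$ ($v = \frac{1}{-15714} = - \frac{1}{15714} \approx -6.3638 \cdot 10^{-5}$)
$v - T = - \frac{1}{15714} - 1782 = - \frac{28002349}{15714}$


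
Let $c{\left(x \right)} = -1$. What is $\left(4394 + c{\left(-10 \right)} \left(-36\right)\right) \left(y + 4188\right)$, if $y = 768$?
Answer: $21955080$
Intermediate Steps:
$\left(4394 + c{\left(-10 \right)} \left(-36\right)\right) \left(y + 4188\right) = \left(4394 - -36\right) \left(768 + 4188\right) = \left(4394 + 36\right) 4956 = 4430 \cdot 4956 = 21955080$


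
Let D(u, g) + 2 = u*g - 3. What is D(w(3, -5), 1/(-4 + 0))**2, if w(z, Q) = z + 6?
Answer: 841/16 ≈ 52.563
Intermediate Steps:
w(z, Q) = 6 + z
D(u, g) = -5 + g*u (D(u, g) = -2 + (u*g - 3) = -2 + (g*u - 3) = -2 + (-3 + g*u) = -5 + g*u)
D(w(3, -5), 1/(-4 + 0))**2 = (-5 + (6 + 3)/(-4 + 0))**2 = (-5 + 9/(-4))**2 = (-5 - 1/4*9)**2 = (-5 - 9/4)**2 = (-29/4)**2 = 841/16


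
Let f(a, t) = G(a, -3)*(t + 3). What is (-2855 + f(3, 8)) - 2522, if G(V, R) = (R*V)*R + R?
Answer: -5113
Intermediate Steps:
G(V, R) = R + V*R² (G(V, R) = V*R² + R = R + V*R²)
f(a, t) = (-3 + 9*a)*(3 + t) (f(a, t) = (-3*(1 - 3*a))*(t + 3) = (-3 + 9*a)*(3 + t))
(-2855 + f(3, 8)) - 2522 = (-2855 + 3*(-1 + 3*3)*(3 + 8)) - 2522 = (-2855 + 3*(-1 + 9)*11) - 2522 = (-2855 + 3*8*11) - 2522 = (-2855 + 264) - 2522 = -2591 - 2522 = -5113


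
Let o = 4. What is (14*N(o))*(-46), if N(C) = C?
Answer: -2576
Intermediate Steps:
(14*N(o))*(-46) = (14*4)*(-46) = 56*(-46) = -2576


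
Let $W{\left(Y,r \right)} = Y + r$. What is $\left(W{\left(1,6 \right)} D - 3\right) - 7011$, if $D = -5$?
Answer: $-7049$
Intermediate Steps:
$\left(W{\left(1,6 \right)} D - 3\right) - 7011 = \left(\left(1 + 6\right) \left(-5\right) - 3\right) - 7011 = \left(7 \left(-5\right) - 3\right) - 7011 = \left(-35 - 3\right) - 7011 = -38 - 7011 = -7049$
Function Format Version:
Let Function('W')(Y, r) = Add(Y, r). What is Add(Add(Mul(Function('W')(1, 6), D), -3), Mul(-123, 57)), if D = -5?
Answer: -7049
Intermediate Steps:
Add(Add(Mul(Function('W')(1, 6), D), -3), Mul(-123, 57)) = Add(Add(Mul(Add(1, 6), -5), -3), Mul(-123, 57)) = Add(Add(Mul(7, -5), -3), -7011) = Add(Add(-35, -3), -7011) = Add(-38, -7011) = -7049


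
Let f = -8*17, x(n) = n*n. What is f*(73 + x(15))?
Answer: -40528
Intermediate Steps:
x(n) = n**2
f = -136
f*(73 + x(15)) = -136*(73 + 15**2) = -136*(73 + 225) = -136*298 = -40528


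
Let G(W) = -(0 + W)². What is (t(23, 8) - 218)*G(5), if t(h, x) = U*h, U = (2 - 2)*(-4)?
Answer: 5450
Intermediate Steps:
U = 0 (U = 0*(-4) = 0)
t(h, x) = 0 (t(h, x) = 0*h = 0)
G(W) = -W²
(t(23, 8) - 218)*G(5) = (0 - 218)*(-1*5²) = -(-218)*25 = -218*(-25) = 5450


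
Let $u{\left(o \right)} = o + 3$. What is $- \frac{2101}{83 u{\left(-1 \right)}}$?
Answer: $- \frac{2101}{166} \approx -12.657$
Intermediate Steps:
$u{\left(o \right)} = 3 + o$
$- \frac{2101}{83 u{\left(-1 \right)}} = - \frac{2101}{83 \left(3 - 1\right)} = - \frac{2101}{83 \cdot 2} = - \frac{2101}{166}$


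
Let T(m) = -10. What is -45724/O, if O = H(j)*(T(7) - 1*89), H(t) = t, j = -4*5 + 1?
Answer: -45724/1881 ≈ -24.308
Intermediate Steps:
j = -19 (j = -20 + 1 = -19)
O = 1881 (O = -19*(-10 - 1*89) = -19*(-10 - 89) = -19*(-99) = 1881)
-45724/O = -45724/1881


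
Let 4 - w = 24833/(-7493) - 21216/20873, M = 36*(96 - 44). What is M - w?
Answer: 291480483955/156401389 ≈ 1863.7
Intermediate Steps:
M = 1872 (M = 36*52 = 1872)
w = 1302916253/156401389 (w = 4 - (24833/(-7493) - 21216/20873) = 4 - (24833*(-1/7493) - 21216*1/20873) = 4 - (-24833/7493 - 21216/20873) = 4 - 1*(-677310697/156401389) = 4 + 677310697/156401389 = 1302916253/156401389 ≈ 8.3306)
M - w = 1872 - 1*1302916253/156401389 = 1872 - 1302916253/156401389 = 291480483955/156401389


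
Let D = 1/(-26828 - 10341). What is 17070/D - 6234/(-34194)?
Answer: -3615872055131/5699 ≈ -6.3447e+8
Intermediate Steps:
D = -1/37169 (D = 1/(-37169) = -1/37169 ≈ -2.6904e-5)
17070/D - 6234/(-34194) = 17070/(-1/37169) - 6234/(-34194) = 17070*(-37169) - 6234*(-1/34194) = -634474830 + 1039/5699 = -3615872055131/5699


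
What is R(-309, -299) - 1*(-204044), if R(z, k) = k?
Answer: 203745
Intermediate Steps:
R(-309, -299) - 1*(-204044) = -299 - 1*(-204044) = -299 + 204044 = 203745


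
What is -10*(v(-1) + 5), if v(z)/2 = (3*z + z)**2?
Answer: -370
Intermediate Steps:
v(z) = 32*z**2 (v(z) = 2*(3*z + z)**2 = 2*(4*z)**2 = 2*(16*z**2) = 32*z**2)
-10*(v(-1) + 5) = -10*(32*(-1)**2 + 5) = -10*(32*1 + 5) = -10*(32 + 5) = -10*37 = -370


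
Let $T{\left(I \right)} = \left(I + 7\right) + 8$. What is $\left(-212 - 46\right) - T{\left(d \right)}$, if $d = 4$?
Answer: $-277$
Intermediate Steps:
$T{\left(I \right)} = 15 + I$ ($T{\left(I \right)} = \left(7 + I\right) + 8 = 15 + I$)
$\left(-212 - 46\right) - T{\left(d \right)} = \left(-212 - 46\right) - \left(15 + 4\right) = \left(-212 - 46\right) - 19 = -258 - 19 = -277$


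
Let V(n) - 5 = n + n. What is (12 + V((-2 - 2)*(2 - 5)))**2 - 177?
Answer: 1504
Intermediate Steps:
V(n) = 5 + 2*n (V(n) = 5 + (n + n) = 5 + 2*n)
(12 + V((-2 - 2)*(2 - 5)))**2 - 177 = (12 + (5 + 2*((-2 - 2)*(2 - 5))))**2 - 177 = (12 + (5 + 2*(-4*(-3))))**2 - 177 = (12 + (5 + 2*12))**2 - 177 = (12 + (5 + 24))**2 - 177 = (12 + 29)**2 - 177 = 41**2 - 177 = 1681 - 177 = 1504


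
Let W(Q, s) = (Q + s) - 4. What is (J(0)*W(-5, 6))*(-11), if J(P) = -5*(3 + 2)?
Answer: -825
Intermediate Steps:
J(P) = -25 (J(P) = -5*5 = -25)
W(Q, s) = -4 + Q + s
(J(0)*W(-5, 6))*(-11) = -25*(-4 - 5 + 6)*(-11) = -25*(-3)*(-11) = 75*(-11) = -825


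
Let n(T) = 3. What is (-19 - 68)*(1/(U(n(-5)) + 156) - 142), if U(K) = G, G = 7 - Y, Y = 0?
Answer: 2013615/163 ≈ 12353.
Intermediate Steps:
G = 7 (G = 7 - 1*0 = 7 + 0 = 7)
U(K) = 7
(-19 - 68)*(1/(U(n(-5)) + 156) - 142) = (-19 - 68)*(1/(7 + 156) - 142) = -87*(1/163 - 142) = -87*(-23145/163) = 2013615/163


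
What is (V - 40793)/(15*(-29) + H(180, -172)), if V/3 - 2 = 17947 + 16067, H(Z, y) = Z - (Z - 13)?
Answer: -61255/422 ≈ -145.15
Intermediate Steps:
H(Z, y) = 13 (H(Z, y) = Z - (-13 + Z) = Z + (13 - Z) = 13)
V = 102048 (V = 6 + 3*(17947 + 16067) = 6 + 3*34014 = 6 + 102042 = 102048)
(V - 40793)/(15*(-29) + H(180, -172)) = (102048 - 40793)/(15*(-29) + 13) = 61255/(-435 + 13) = 61255/(-422) = 61255*(-1/422) = -61255/422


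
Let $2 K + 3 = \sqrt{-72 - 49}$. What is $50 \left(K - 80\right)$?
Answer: $-4075 + 275 i \approx -4075.0 + 275.0 i$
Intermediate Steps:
$K = - \frac{3}{2} + \frac{11 i}{2}$ ($K = - \frac{3}{2} + \frac{\sqrt{-72 - 49}}{2} = - \frac{3}{2} + \frac{\sqrt{-121}}{2} = - \frac{3}{2} + \frac{11 i}{2} \approx -1.5 + 5.5 i$)
$50 \left(K - 80\right) = 50 \left(\left(- \frac{3}{2} + \frac{11 i}{2}\right) - 80\right) = 50 \left(- \frac{163}{2} + \frac{11 i}{2}\right) = -4075 + 275 i$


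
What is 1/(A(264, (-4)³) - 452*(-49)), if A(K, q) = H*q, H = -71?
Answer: 1/26692 ≈ 3.7464e-5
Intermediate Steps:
A(K, q) = -71*q
1/(A(264, (-4)³) - 452*(-49)) = 1/(-71*(-4)³ - 452*(-49)) = 1/(-71*(-64) + 22148) = 1/(4544 + 22148) = 1/26692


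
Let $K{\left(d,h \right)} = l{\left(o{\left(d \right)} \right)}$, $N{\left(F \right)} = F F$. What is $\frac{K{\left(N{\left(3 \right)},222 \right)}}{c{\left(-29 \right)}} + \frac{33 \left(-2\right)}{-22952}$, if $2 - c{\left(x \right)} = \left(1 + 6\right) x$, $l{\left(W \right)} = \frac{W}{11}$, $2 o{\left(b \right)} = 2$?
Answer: $\frac{85891}{25878380} \approx 0.003319$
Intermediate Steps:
$o{\left(b \right)} = 1$ ($o{\left(b \right)} = \frac{1}{2} \cdot 2 = 1$)
$l{\left(W \right)} = \frac{W}{11}$ ($l{\left(W \right)} = W \frac{1}{11} = \frac{W}{11}$)
$N{\left(F \right)} = F^{2}$
$K{\left(d,h \right)} = \frac{1}{11}$ ($K{\left(d,h \right)} = \frac{1}{11} \cdot 1 = \frac{1}{11}$)
$c{\left(x \right)} = 2 - 7 x$ ($c{\left(x \right)} = 2 - \left(1 + 6\right) x = 2 - 7 x$)
$\frac{K{\left(N{\left(3 \right)},222 \right)}}{c{\left(-29 \right)}} + \frac{33 \left(-2\right)}{-22952} = \frac{1}{11 \left(2 - -203\right)} + \frac{33 \left(-2\right)}{-22952} = \frac{1}{11 \left(2 + 203\right)} - - \frac{33}{11476} = \frac{1}{11 \cdot 205} + \frac{33}{11476} = \frac{1}{11} \cdot \frac{1}{205} + \frac{33}{11476} = \frac{1}{2255} + \frac{33}{11476} = \frac{85891}{25878380}$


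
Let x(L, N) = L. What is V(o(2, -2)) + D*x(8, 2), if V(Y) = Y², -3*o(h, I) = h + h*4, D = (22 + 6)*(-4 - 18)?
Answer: -44252/9 ≈ -4916.9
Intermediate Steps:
D = -616 (D = 28*(-22) = -616)
o(h, I) = -5*h/3 (o(h, I) = -(h + h*4)/3 = -(h + 4*h)/3 = -5*h/3)
V(o(2, -2)) + D*x(8, 2) = (-5/3*2)² - 616*8 = (-10/3)² - 4928 = 100/9 - 4928 = -44252/9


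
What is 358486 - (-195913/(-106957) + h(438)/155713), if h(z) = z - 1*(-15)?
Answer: 5970408710761236/16654595341 ≈ 3.5848e+5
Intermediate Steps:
h(z) = 15 + z (h(z) = z + 15 = 15 + z)
358486 - (-195913/(-106957) + h(438)/155713) = 358486 - (-195913/(-106957) + (15 + 438)/155713) = 358486 - (-195913*(-1/106957) + 453*(1/155713)) = 358486 - (195913/106957 + 453/155713) = 358486 - 1*30554652490/16654595341 = 358486 - 30554652490/16654595341 = 5970408710761236/16654595341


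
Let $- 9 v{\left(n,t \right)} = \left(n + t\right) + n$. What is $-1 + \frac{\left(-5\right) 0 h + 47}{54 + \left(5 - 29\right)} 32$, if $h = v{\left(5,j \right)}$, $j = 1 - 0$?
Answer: $\frac{737}{15} \approx 49.133$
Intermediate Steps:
$j = 1$ ($j = 1 + 0 = 1$)
$v{\left(n,t \right)} = - \frac{2 n}{9} - \frac{t}{9}$ ($v{\left(n,t \right)} = - \frac{\left(n + t\right) + n}{9} = - \frac{t + 2 n}{9} = - \frac{2 n}{9} - \frac{t}{9}$)
$h = - \frac{11}{9}$ ($h = \left(- \frac{2}{9}\right) 5 - \frac{1}{9} = - \frac{10}{9} - \frac{1}{9} = - \frac{11}{9} \approx -1.2222$)
$-1 + \frac{\left(-5\right) 0 h + 47}{54 + \left(5 - 29\right)} 32 = -1 + \frac{\left(-5\right) 0 \left(- \frac{11}{9}\right) + 47}{54 + \left(5 - 29\right)} 32 = -1 + \frac{0 \left(- \frac{11}{9}\right) + 47}{54 + \left(5 - 29\right)} 32 = -1 + \frac{0 + 47}{54 - 24} \cdot 32 = -1 + \frac{47}{30} \cdot 32 = -1 + \frac{752}{15} = \frac{737}{15}$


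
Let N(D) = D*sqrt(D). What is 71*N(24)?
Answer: 3408*sqrt(6) ≈ 8347.9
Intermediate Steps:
N(D) = D**(3/2)
71*N(24) = 71*24**(3/2) = 71*(48*sqrt(6)) = 3408*sqrt(6)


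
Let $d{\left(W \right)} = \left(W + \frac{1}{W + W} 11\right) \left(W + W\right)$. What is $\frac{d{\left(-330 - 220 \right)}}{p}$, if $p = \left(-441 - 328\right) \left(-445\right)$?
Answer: $\frac{605011}{342205} \approx 1.768$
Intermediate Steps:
$p = 342205$ ($p = \left(-769\right) \left(-445\right) = 342205$)
$d{\left(W \right)} = 2 W \left(W + \frac{11}{2 W}\right)$ ($d{\left(W \right)} = \left(W + \frac{1}{2 W} 11\right) 2 W = \left(W + \frac{11}{2 W}\right) 2 W = 2 W \left(W + \frac{11}{2 W}\right)$)
$\frac{d{\left(-330 - 220 \right)}}{p} = \frac{11 + 2 \left(-330 - 220\right)^{2}}{342205} = \left(11 + 2 \left(-330 - 220\right)^{2}\right) \frac{1}{342205} = \left(11 + 2 \left(-550\right)^{2}\right) \frac{1}{342205} = \left(11 + 2 \cdot 302500\right) \frac{1}{342205} = \left(11 + 605000\right) \frac{1}{342205} = 605011 \cdot \frac{1}{342205} = \frac{605011}{342205}$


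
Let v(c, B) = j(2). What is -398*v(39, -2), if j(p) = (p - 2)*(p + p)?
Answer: 0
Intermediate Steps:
j(p) = 2*p*(-2 + p) (j(p) = (-2 + p)*(2*p) = 2*p*(-2 + p))
v(c, B) = 0 (v(c, B) = 2*2*(-2 + 2) = 2*2*0 = 0)
-398*v(39, -2) = -398*0 = 0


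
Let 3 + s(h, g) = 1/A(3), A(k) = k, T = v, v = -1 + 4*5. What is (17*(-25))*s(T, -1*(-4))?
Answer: 3400/3 ≈ 1133.3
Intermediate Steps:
v = 19 (v = -1 + 20 = 19)
T = 19
s(h, g) = -8/3 (s(h, g) = -3 + 1/3 = -3 + ⅓ = -8/3)
(17*(-25))*s(T, -1*(-4)) = (17*(-25))*(-8/3) = -425*(-8/3) = 3400/3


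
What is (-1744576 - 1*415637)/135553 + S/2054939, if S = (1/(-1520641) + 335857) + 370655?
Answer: -600423180197957624/38507212262963377 ≈ -15.592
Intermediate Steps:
S = 1074351114191/1520641 (S = (-1/1520641 + 335857) + 370655 = 510717924336/1520641 + 370655 = 1074351114191/1520641 ≈ 7.0651e+5)
(-1744576 - 1*415637)/135553 + S/2054939 = (-1744576 - 1*415637)/135553 + (1074351114191/1520641)/2054939 = (-1744576 - 415637)*(1/135553) + (1074351114191/1520641)*(1/2054939) = -2160213*1/135553 + 1074351114191/3124824495899 = -196383/12323 + 1074351114191/3124824495899 = -600423180197957624/38507212262963377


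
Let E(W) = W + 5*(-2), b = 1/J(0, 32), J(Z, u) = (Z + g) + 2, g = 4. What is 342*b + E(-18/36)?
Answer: 93/2 ≈ 46.500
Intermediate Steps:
J(Z, u) = 6 + Z (J(Z, u) = (Z + 4) + 2 = (4 + Z) + 2 = 6 + Z)
b = 1/6 (b = 1/(6 + 0) = 1/6 ≈ 0.16667)
E(W) = -10 + W (E(W) = W - 10 = -10 + W)
342*b + E(-18/36) = 342*(1/6) + (-10 - 18/36) = 57 + (-10 - 18*1/36) = 57 + (-10 - 1/2) = 57 - 21/2 = 93/2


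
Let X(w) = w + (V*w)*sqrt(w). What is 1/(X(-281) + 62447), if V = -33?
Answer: 20722/9342462735 - 3091*I*sqrt(281)/9342462735 ≈ 2.218e-6 - 5.5461e-6*I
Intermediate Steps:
X(w) = w - 33*w**(3/2) (X(w) = w + (-33*w)*sqrt(w) = w - 33*w**(3/2))
1/(X(-281) + 62447) = 1/((-281 - (-9273)*I*sqrt(281)) + 62447) = 1/((-281 + 9273*I*sqrt(281)) + 62447) = 1/(62166 + 9273*I*sqrt(281))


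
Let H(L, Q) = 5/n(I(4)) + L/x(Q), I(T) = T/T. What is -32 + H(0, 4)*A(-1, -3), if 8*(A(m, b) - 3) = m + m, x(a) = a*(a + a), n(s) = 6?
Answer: -713/24 ≈ -29.708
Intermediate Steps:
I(T) = 1
x(a) = 2*a² (x(a) = a*(2*a) = 2*a²)
A(m, b) = 3 + m/4 (A(m, b) = 3 + (m + m)/8 = 3 + (2*m)/8 = 3 + m/4)
H(L, Q) = ⅚ + L/(2*Q²) (H(L, Q) = 5/6 + L/((2*Q²)) = 5*(⅙) + L*(1/(2*Q²)) = ⅚ + L/(2*Q²))
-32 + H(0, 4)*A(-1, -3) = -32 + (⅚ + (½)*0/4²)*(3 + (¼)*(-1)) = -32 + (⅚ + (½)*0*(1/16))*(3 - ¼) = -32 + (⅚ + 0)*(11/4) = -32 + (⅚)*(11/4) = -32 + 55/24 = -713/24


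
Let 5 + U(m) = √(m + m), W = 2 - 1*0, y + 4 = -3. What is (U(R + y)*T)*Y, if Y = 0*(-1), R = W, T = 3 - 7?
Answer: 0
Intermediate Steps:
y = -7 (y = -4 - 3 = -7)
T = -4
W = 2 (W = 2 + 0 = 2)
R = 2
Y = 0
U(m) = -5 + √2*√m (U(m) = -5 + √(m + m) = -5 + √(2*m) = -5 + √2*√m)
(U(R + y)*T)*Y = ((-5 + √2*√(2 - 7))*(-4))*0 = ((-5 + √2*√(-5))*(-4))*0 = ((-5 + √2*(I*√5))*(-4))*0 = ((-5 + I*√10)*(-4))*0 = (20 - 4*I*√10)*0 = 0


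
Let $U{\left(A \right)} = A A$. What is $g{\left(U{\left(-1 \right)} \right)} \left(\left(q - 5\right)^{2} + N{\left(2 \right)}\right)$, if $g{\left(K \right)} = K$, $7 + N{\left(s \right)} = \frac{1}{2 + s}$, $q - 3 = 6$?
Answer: $\frac{37}{4} \approx 9.25$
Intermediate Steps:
$q = 9$ ($q = 3 + 6 = 9$)
$N{\left(s \right)} = -7 + \frac{1}{2 + s}$
$U{\left(A \right)} = A^{2}$
$g{\left(U{\left(-1 \right)} \right)} \left(\left(q - 5\right)^{2} + N{\left(2 \right)}\right) = \left(-1\right)^{2} \left(\left(9 - 5\right)^{2} + \frac{-13 - 14}{2 + 2}\right) = 1 \left(4^{2} + \frac{-13 - 14}{4}\right) = 1 \left(16 + \frac{1}{4} \left(-27\right)\right) = 1 \left(16 - \frac{27}{4}\right) = 1 \cdot \frac{37}{4} = \frac{37}{4}$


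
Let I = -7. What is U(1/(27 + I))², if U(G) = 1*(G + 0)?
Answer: 1/400 ≈ 0.0025000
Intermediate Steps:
U(G) = G (U(G) = 1*G = G)
U(1/(27 + I))² = (1/(27 - 7))² = (1/20)² = 1/400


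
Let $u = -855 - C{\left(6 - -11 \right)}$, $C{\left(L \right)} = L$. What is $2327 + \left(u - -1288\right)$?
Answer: $2743$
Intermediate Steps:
$u = -872$ ($u = -855 - \left(6 - -11\right) = -855 - \left(6 + 11\right) = -855 - 17 = -872$)
$2327 + \left(u - -1288\right) = 2327 - -416 = 2327 + \left(-872 + 1288\right) = 2327 + 416 = 2743$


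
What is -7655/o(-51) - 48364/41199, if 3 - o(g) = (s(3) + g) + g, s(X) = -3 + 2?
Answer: -320504929/4367094 ≈ -73.391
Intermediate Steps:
s(X) = -1
o(g) = 4 - 2*g (o(g) = 3 - ((-1 + g) + g) = 3 - (-1 + 2*g) = 3 + (1 - 2*g) = 4 - 2*g)
-7655/o(-51) - 48364/41199 = -7655/(4 - 2*(-51)) - 48364/41199 = -7655/(4 + 102) - 48364*1/41199 = -7655/106 - 48364/41199 = -320504929/4367094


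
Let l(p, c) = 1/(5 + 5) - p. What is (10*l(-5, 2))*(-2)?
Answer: -102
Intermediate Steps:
l(p, c) = 1/10 - p
(10*l(-5, 2))*(-2) = (10*(1/10 - 1*(-5)))*(-2) = (10*(1/10 + 5))*(-2) = (10*(51/10))*(-2) = 51*(-2) = -102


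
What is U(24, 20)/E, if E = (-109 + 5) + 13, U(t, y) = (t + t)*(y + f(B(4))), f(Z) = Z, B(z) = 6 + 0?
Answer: -96/7 ≈ -13.714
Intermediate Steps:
B(z) = 6
U(t, y) = 2*t*(6 + y) (U(t, y) = (t + t)*(y + 6) = (2*t)*(6 + y) = 2*t*(6 + y))
E = -91 (E = -104 + 13 = -91)
U(24, 20)/E = (2*24*(6 + 20))/(-91) = (2*24*26)*(-1/91) = 1248*(-1/91) = -96/7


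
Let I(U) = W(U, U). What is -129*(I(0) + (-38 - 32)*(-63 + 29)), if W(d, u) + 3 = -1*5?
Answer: -305988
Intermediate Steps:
W(d, u) = -8 (W(d, u) = -3 - 1*5 = -3 - 5 = -8)
I(U) = -8
-129*(I(0) + (-38 - 32)*(-63 + 29)) = -129*(-8 + (-38 - 32)*(-63 + 29)) = -129*(-8 - 70*(-34)) = -129*(-8 + 2380) = -129*2372 = -305988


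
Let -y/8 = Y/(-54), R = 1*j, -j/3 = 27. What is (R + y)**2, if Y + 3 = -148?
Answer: 7789681/729 ≈ 10685.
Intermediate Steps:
j = -81 (j = -3*27 = -81)
R = -81 (R = 1*(-81) = -81)
Y = -151 (Y = -3 - 148 = -151)
y = -604/27 (y = -(-1208)/(-54) = -(-1208)*(-1)/54 = -8*151/54 = -604/27 ≈ -22.370)
(R + y)**2 = (-81 - 604/27)**2 = (-2791/27)**2 = 7789681/729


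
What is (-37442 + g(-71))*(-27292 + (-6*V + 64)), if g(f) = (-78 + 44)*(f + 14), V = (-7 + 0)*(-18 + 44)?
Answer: 927932544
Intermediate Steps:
V = -182 (V = -7*26 = -182)
g(f) = -476 - 34*f (g(f) = -34*(14 + f) = -476 - 34*f)
(-37442 + g(-71))*(-27292 + (-6*V + 64)) = (-37442 + (-476 - 34*(-71)))*(-27292 + (-6*(-182) + 64)) = (-37442 + (-476 + 2414))*(-27292 + (1092 + 64)) = (-37442 + 1938)*(-27292 + 1156) = -35504*(-26136) = 927932544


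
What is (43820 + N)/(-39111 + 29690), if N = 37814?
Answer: -81634/9421 ≈ -8.6651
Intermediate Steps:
(43820 + N)/(-39111 + 29690) = (43820 + 37814)/(-39111 + 29690) = 81634/(-9421) = 81634*(-1/9421) = -81634/9421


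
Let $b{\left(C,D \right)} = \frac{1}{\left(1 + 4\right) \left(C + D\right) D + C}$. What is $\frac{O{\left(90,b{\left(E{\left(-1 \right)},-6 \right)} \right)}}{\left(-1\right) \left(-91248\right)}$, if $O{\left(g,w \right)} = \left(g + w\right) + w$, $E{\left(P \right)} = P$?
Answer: $\frac{4703}{4767708} \approx 0.00098643$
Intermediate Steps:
$b{\left(C,D \right)} = \frac{1}{C + D \left(5 C + 5 D\right)}$ ($b{\left(C,D \right)} = \frac{1}{5 \left(C + D\right) D + C} = \frac{1}{\left(5 C + 5 D\right) D + C} = \frac{1}{D \left(5 C + 5 D\right) + C} = \frac{1}{C + D \left(5 C + 5 D\right)}$)
$O{\left(g,w \right)} = g + 2 w$
$\frac{O{\left(90,b{\left(E{\left(-1 \right)},-6 \right)} \right)}}{\left(-1\right) \left(-91248\right)} = \frac{90 + \frac{2}{-1 + 5 \left(-6\right)^{2} + 5 \left(-1\right) \left(-6\right)}}{\left(-1\right) \left(-91248\right)} = \frac{90 + \frac{2}{-1 + 5 \cdot 36 + 30}}{91248} = \left(90 + \frac{2}{-1 + 180 + 30}\right) \frac{1}{91248} = \left(90 + \frac{2}{209}\right) \frac{1}{91248} = \frac{18812}{209} \cdot \frac{1}{91248} = \frac{4703}{4767708}$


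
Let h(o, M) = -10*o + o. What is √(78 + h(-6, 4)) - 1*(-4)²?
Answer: -16 + 2*√33 ≈ -4.5109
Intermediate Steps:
h(o, M) = -9*o
√(78 + h(-6, 4)) - 1*(-4)² = √(78 - 9*(-6)) - 1*(-4)² = √(78 + 54) - 1*16 = √132 - 16 = 2*√33 - 16 = -16 + 2*√33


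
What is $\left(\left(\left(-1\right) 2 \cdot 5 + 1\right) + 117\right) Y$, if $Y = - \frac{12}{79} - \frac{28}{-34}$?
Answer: $\frac{97416}{1343} \approx 72.536$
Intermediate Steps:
$Y = \frac{902}{1343}$ ($Y = \left(-12\right) \frac{1}{79} - - \frac{14}{17} = - \frac{12}{79} + \frac{14}{17} = \frac{902}{1343} \approx 0.67163$)
$\left(\left(\left(-1\right) 2 \cdot 5 + 1\right) + 117\right) Y = \left(\left(\left(-1\right) 2 \cdot 5 + 1\right) + 117\right) \frac{902}{1343} = \left(\left(\left(-2\right) 5 + 1\right) + 117\right) \frac{902}{1343} = \left(\left(-10 + 1\right) + 117\right) \frac{902}{1343} = \left(-9 + 117\right) \frac{902}{1343} = 108 \cdot \frac{902}{1343} = \frac{97416}{1343}$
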